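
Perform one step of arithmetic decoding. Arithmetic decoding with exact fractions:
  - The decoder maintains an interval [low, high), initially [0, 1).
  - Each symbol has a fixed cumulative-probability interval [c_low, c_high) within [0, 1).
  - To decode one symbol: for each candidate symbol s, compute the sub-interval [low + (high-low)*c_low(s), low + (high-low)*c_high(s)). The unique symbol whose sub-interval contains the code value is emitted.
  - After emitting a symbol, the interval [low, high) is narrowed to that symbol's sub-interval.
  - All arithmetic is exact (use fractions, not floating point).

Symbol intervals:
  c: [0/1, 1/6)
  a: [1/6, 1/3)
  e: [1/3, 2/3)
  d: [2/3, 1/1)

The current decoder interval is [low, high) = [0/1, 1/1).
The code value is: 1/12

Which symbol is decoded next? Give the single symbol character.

Answer: c

Derivation:
Interval width = high − low = 1/1 − 0/1 = 1/1
Scaled code = (code − low) / width = (1/12 − 0/1) / 1/1 = 1/12
  c: [0/1, 1/6) ← scaled code falls here ✓
  a: [1/6, 1/3) 
  e: [1/3, 2/3) 
  d: [2/3, 1/1) 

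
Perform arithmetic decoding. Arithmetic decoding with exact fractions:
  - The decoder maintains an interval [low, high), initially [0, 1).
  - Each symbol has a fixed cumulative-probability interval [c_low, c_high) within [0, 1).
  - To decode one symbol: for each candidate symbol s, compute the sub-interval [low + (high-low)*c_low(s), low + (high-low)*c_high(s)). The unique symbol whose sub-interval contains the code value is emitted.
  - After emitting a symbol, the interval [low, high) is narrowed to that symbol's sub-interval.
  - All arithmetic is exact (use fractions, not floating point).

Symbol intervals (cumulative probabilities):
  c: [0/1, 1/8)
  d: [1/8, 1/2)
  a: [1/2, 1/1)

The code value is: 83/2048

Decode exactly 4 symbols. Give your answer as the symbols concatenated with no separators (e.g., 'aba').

Answer: cdac

Derivation:
Step 1: interval [0/1, 1/1), width = 1/1 - 0/1 = 1/1
  'c': [0/1 + 1/1*0/1, 0/1 + 1/1*1/8) = [0/1, 1/8) <- contains code 83/2048
  'd': [0/1 + 1/1*1/8, 0/1 + 1/1*1/2) = [1/8, 1/2)
  'a': [0/1 + 1/1*1/2, 0/1 + 1/1*1/1) = [1/2, 1/1)
  emit 'c', narrow to [0/1, 1/8)
Step 2: interval [0/1, 1/8), width = 1/8 - 0/1 = 1/8
  'c': [0/1 + 1/8*0/1, 0/1 + 1/8*1/8) = [0/1, 1/64)
  'd': [0/1 + 1/8*1/8, 0/1 + 1/8*1/2) = [1/64, 1/16) <- contains code 83/2048
  'a': [0/1 + 1/8*1/2, 0/1 + 1/8*1/1) = [1/16, 1/8)
  emit 'd', narrow to [1/64, 1/16)
Step 3: interval [1/64, 1/16), width = 1/16 - 1/64 = 3/64
  'c': [1/64 + 3/64*0/1, 1/64 + 3/64*1/8) = [1/64, 11/512)
  'd': [1/64 + 3/64*1/8, 1/64 + 3/64*1/2) = [11/512, 5/128)
  'a': [1/64 + 3/64*1/2, 1/64 + 3/64*1/1) = [5/128, 1/16) <- contains code 83/2048
  emit 'a', narrow to [5/128, 1/16)
Step 4: interval [5/128, 1/16), width = 1/16 - 5/128 = 3/128
  'c': [5/128 + 3/128*0/1, 5/128 + 3/128*1/8) = [5/128, 43/1024) <- contains code 83/2048
  'd': [5/128 + 3/128*1/8, 5/128 + 3/128*1/2) = [43/1024, 13/256)
  'a': [5/128 + 3/128*1/2, 5/128 + 3/128*1/1) = [13/256, 1/16)
  emit 'c', narrow to [5/128, 43/1024)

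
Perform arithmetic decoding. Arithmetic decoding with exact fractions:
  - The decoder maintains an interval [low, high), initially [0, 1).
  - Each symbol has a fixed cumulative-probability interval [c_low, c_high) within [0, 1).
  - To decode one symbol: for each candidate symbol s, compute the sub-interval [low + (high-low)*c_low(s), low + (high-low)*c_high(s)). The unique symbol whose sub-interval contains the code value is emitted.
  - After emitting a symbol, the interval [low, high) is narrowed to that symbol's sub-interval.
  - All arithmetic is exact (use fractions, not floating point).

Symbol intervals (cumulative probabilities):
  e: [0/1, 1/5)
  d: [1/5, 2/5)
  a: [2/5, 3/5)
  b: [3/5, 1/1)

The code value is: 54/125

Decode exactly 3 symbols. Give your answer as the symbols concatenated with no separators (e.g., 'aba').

Answer: aeb

Derivation:
Step 1: interval [0/1, 1/1), width = 1/1 - 0/1 = 1/1
  'e': [0/1 + 1/1*0/1, 0/1 + 1/1*1/5) = [0/1, 1/5)
  'd': [0/1 + 1/1*1/5, 0/1 + 1/1*2/5) = [1/5, 2/5)
  'a': [0/1 + 1/1*2/5, 0/1 + 1/1*3/5) = [2/5, 3/5) <- contains code 54/125
  'b': [0/1 + 1/1*3/5, 0/1 + 1/1*1/1) = [3/5, 1/1)
  emit 'a', narrow to [2/5, 3/5)
Step 2: interval [2/5, 3/5), width = 3/5 - 2/5 = 1/5
  'e': [2/5 + 1/5*0/1, 2/5 + 1/5*1/5) = [2/5, 11/25) <- contains code 54/125
  'd': [2/5 + 1/5*1/5, 2/5 + 1/5*2/5) = [11/25, 12/25)
  'a': [2/5 + 1/5*2/5, 2/5 + 1/5*3/5) = [12/25, 13/25)
  'b': [2/5 + 1/5*3/5, 2/5 + 1/5*1/1) = [13/25, 3/5)
  emit 'e', narrow to [2/5, 11/25)
Step 3: interval [2/5, 11/25), width = 11/25 - 2/5 = 1/25
  'e': [2/5 + 1/25*0/1, 2/5 + 1/25*1/5) = [2/5, 51/125)
  'd': [2/5 + 1/25*1/5, 2/5 + 1/25*2/5) = [51/125, 52/125)
  'a': [2/5 + 1/25*2/5, 2/5 + 1/25*3/5) = [52/125, 53/125)
  'b': [2/5 + 1/25*3/5, 2/5 + 1/25*1/1) = [53/125, 11/25) <- contains code 54/125
  emit 'b', narrow to [53/125, 11/25)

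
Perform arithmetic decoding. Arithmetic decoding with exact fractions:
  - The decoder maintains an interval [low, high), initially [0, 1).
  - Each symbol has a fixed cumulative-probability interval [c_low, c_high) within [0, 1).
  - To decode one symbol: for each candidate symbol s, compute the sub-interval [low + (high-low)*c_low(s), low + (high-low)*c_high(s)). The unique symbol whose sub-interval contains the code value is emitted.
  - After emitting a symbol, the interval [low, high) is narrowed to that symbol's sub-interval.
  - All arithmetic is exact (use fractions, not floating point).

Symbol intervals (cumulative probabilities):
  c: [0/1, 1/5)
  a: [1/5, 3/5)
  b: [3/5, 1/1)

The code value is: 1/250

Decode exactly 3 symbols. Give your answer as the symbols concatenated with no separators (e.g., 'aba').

Answer: ccc

Derivation:
Step 1: interval [0/1, 1/1), width = 1/1 - 0/1 = 1/1
  'c': [0/1 + 1/1*0/1, 0/1 + 1/1*1/5) = [0/1, 1/5) <- contains code 1/250
  'a': [0/1 + 1/1*1/5, 0/1 + 1/1*3/5) = [1/5, 3/5)
  'b': [0/1 + 1/1*3/5, 0/1 + 1/1*1/1) = [3/5, 1/1)
  emit 'c', narrow to [0/1, 1/5)
Step 2: interval [0/1, 1/5), width = 1/5 - 0/1 = 1/5
  'c': [0/1 + 1/5*0/1, 0/1 + 1/5*1/5) = [0/1, 1/25) <- contains code 1/250
  'a': [0/1 + 1/5*1/5, 0/1 + 1/5*3/5) = [1/25, 3/25)
  'b': [0/1 + 1/5*3/5, 0/1 + 1/5*1/1) = [3/25, 1/5)
  emit 'c', narrow to [0/1, 1/25)
Step 3: interval [0/1, 1/25), width = 1/25 - 0/1 = 1/25
  'c': [0/1 + 1/25*0/1, 0/1 + 1/25*1/5) = [0/1, 1/125) <- contains code 1/250
  'a': [0/1 + 1/25*1/5, 0/1 + 1/25*3/5) = [1/125, 3/125)
  'b': [0/1 + 1/25*3/5, 0/1 + 1/25*1/1) = [3/125, 1/25)
  emit 'c', narrow to [0/1, 1/125)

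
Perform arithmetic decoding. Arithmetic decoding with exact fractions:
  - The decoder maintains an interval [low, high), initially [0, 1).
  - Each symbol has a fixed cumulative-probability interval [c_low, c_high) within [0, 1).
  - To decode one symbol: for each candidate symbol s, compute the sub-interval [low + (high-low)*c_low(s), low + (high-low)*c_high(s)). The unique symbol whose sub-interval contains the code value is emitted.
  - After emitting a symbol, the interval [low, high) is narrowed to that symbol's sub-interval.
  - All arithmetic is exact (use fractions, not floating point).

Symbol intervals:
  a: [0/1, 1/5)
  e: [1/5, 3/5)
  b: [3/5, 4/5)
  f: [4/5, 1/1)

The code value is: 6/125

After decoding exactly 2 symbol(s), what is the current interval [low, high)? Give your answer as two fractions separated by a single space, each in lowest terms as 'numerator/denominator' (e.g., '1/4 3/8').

Answer: 1/25 3/25

Derivation:
Step 1: interval [0/1, 1/1), width = 1/1 - 0/1 = 1/1
  'a': [0/1 + 1/1*0/1, 0/1 + 1/1*1/5) = [0/1, 1/5) <- contains code 6/125
  'e': [0/1 + 1/1*1/5, 0/1 + 1/1*3/5) = [1/5, 3/5)
  'b': [0/1 + 1/1*3/5, 0/1 + 1/1*4/5) = [3/5, 4/5)
  'f': [0/1 + 1/1*4/5, 0/1 + 1/1*1/1) = [4/5, 1/1)
  emit 'a', narrow to [0/1, 1/5)
Step 2: interval [0/1, 1/5), width = 1/5 - 0/1 = 1/5
  'a': [0/1 + 1/5*0/1, 0/1 + 1/5*1/5) = [0/1, 1/25)
  'e': [0/1 + 1/5*1/5, 0/1 + 1/5*3/5) = [1/25, 3/25) <- contains code 6/125
  'b': [0/1 + 1/5*3/5, 0/1 + 1/5*4/5) = [3/25, 4/25)
  'f': [0/1 + 1/5*4/5, 0/1 + 1/5*1/1) = [4/25, 1/5)
  emit 'e', narrow to [1/25, 3/25)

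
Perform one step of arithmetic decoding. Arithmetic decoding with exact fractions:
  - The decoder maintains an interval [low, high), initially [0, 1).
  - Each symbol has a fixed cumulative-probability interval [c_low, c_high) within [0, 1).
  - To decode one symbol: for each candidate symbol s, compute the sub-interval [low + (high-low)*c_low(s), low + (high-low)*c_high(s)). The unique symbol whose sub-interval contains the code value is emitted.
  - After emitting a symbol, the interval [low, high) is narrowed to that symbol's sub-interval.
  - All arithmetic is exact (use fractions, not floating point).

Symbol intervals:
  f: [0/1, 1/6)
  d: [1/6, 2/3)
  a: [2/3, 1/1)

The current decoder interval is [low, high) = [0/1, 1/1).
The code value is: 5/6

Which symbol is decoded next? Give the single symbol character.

Answer: a

Derivation:
Interval width = high − low = 1/1 − 0/1 = 1/1
Scaled code = (code − low) / width = (5/6 − 0/1) / 1/1 = 5/6
  f: [0/1, 1/6) 
  d: [1/6, 2/3) 
  a: [2/3, 1/1) ← scaled code falls here ✓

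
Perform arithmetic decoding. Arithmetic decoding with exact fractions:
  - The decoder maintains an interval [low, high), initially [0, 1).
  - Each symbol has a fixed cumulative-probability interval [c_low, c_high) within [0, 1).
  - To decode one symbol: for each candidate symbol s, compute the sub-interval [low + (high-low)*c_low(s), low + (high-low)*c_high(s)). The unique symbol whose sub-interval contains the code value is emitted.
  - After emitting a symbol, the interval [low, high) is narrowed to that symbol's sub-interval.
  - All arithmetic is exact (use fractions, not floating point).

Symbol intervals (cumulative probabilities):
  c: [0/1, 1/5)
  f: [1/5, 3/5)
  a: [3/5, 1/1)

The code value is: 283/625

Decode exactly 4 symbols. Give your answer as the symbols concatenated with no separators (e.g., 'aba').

Answer: facf

Derivation:
Step 1: interval [0/1, 1/1), width = 1/1 - 0/1 = 1/1
  'c': [0/1 + 1/1*0/1, 0/1 + 1/1*1/5) = [0/1, 1/5)
  'f': [0/1 + 1/1*1/5, 0/1 + 1/1*3/5) = [1/5, 3/5) <- contains code 283/625
  'a': [0/1 + 1/1*3/5, 0/1 + 1/1*1/1) = [3/5, 1/1)
  emit 'f', narrow to [1/5, 3/5)
Step 2: interval [1/5, 3/5), width = 3/5 - 1/5 = 2/5
  'c': [1/5 + 2/5*0/1, 1/5 + 2/5*1/5) = [1/5, 7/25)
  'f': [1/5 + 2/5*1/5, 1/5 + 2/5*3/5) = [7/25, 11/25)
  'a': [1/5 + 2/5*3/5, 1/5 + 2/5*1/1) = [11/25, 3/5) <- contains code 283/625
  emit 'a', narrow to [11/25, 3/5)
Step 3: interval [11/25, 3/5), width = 3/5 - 11/25 = 4/25
  'c': [11/25 + 4/25*0/1, 11/25 + 4/25*1/5) = [11/25, 59/125) <- contains code 283/625
  'f': [11/25 + 4/25*1/5, 11/25 + 4/25*3/5) = [59/125, 67/125)
  'a': [11/25 + 4/25*3/5, 11/25 + 4/25*1/1) = [67/125, 3/5)
  emit 'c', narrow to [11/25, 59/125)
Step 4: interval [11/25, 59/125), width = 59/125 - 11/25 = 4/125
  'c': [11/25 + 4/125*0/1, 11/25 + 4/125*1/5) = [11/25, 279/625)
  'f': [11/25 + 4/125*1/5, 11/25 + 4/125*3/5) = [279/625, 287/625) <- contains code 283/625
  'a': [11/25 + 4/125*3/5, 11/25 + 4/125*1/1) = [287/625, 59/125)
  emit 'f', narrow to [279/625, 287/625)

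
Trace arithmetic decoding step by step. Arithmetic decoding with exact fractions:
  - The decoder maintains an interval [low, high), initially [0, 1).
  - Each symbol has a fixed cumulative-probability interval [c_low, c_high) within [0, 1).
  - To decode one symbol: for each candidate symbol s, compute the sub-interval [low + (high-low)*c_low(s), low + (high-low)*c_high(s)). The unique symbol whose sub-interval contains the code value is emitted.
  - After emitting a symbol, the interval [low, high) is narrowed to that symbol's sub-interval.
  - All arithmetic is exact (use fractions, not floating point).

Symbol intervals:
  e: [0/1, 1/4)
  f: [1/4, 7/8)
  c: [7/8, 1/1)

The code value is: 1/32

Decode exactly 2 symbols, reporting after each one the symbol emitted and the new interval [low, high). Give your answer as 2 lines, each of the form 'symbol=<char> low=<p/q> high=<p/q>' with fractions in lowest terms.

Answer: symbol=e low=0/1 high=1/4
symbol=e low=0/1 high=1/16

Derivation:
Step 1: interval [0/1, 1/1), width = 1/1 - 0/1 = 1/1
  'e': [0/1 + 1/1*0/1, 0/1 + 1/1*1/4) = [0/1, 1/4) <- contains code 1/32
  'f': [0/1 + 1/1*1/4, 0/1 + 1/1*7/8) = [1/4, 7/8)
  'c': [0/1 + 1/1*7/8, 0/1 + 1/1*1/1) = [7/8, 1/1)
  emit 'e', narrow to [0/1, 1/4)
Step 2: interval [0/1, 1/4), width = 1/4 - 0/1 = 1/4
  'e': [0/1 + 1/4*0/1, 0/1 + 1/4*1/4) = [0/1, 1/16) <- contains code 1/32
  'f': [0/1 + 1/4*1/4, 0/1 + 1/4*7/8) = [1/16, 7/32)
  'c': [0/1 + 1/4*7/8, 0/1 + 1/4*1/1) = [7/32, 1/4)
  emit 'e', narrow to [0/1, 1/16)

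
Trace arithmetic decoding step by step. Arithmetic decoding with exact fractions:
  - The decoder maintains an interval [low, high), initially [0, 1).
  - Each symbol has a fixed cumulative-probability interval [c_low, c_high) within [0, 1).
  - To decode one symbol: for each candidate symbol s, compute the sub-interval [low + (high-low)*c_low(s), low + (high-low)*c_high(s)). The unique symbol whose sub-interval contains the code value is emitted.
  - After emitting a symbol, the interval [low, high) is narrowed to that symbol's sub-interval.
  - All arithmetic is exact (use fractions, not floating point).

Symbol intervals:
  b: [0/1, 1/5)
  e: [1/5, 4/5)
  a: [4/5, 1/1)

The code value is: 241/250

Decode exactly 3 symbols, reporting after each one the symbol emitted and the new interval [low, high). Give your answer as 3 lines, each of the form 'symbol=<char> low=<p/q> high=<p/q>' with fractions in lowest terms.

Step 1: interval [0/1, 1/1), width = 1/1 - 0/1 = 1/1
  'b': [0/1 + 1/1*0/1, 0/1 + 1/1*1/5) = [0/1, 1/5)
  'e': [0/1 + 1/1*1/5, 0/1 + 1/1*4/5) = [1/5, 4/5)
  'a': [0/1 + 1/1*4/5, 0/1 + 1/1*1/1) = [4/5, 1/1) <- contains code 241/250
  emit 'a', narrow to [4/5, 1/1)
Step 2: interval [4/5, 1/1), width = 1/1 - 4/5 = 1/5
  'b': [4/5 + 1/5*0/1, 4/5 + 1/5*1/5) = [4/5, 21/25)
  'e': [4/5 + 1/5*1/5, 4/5 + 1/5*4/5) = [21/25, 24/25)
  'a': [4/5 + 1/5*4/5, 4/5 + 1/5*1/1) = [24/25, 1/1) <- contains code 241/250
  emit 'a', narrow to [24/25, 1/1)
Step 3: interval [24/25, 1/1), width = 1/1 - 24/25 = 1/25
  'b': [24/25 + 1/25*0/1, 24/25 + 1/25*1/5) = [24/25, 121/125) <- contains code 241/250
  'e': [24/25 + 1/25*1/5, 24/25 + 1/25*4/5) = [121/125, 124/125)
  'a': [24/25 + 1/25*4/5, 24/25 + 1/25*1/1) = [124/125, 1/1)
  emit 'b', narrow to [24/25, 121/125)

Answer: symbol=a low=4/5 high=1/1
symbol=a low=24/25 high=1/1
symbol=b low=24/25 high=121/125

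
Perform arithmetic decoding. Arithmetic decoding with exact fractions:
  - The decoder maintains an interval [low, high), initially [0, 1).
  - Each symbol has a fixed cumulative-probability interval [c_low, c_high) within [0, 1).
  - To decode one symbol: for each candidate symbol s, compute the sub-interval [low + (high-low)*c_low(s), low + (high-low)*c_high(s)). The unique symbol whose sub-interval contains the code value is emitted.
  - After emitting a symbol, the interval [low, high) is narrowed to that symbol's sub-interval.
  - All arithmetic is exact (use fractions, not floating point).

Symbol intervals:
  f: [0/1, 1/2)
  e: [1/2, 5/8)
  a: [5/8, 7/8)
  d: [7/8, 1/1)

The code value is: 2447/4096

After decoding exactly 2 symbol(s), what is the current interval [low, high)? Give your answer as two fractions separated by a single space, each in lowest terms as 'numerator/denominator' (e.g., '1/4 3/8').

Step 1: interval [0/1, 1/1), width = 1/1 - 0/1 = 1/1
  'f': [0/1 + 1/1*0/1, 0/1 + 1/1*1/2) = [0/1, 1/2)
  'e': [0/1 + 1/1*1/2, 0/1 + 1/1*5/8) = [1/2, 5/8) <- contains code 2447/4096
  'a': [0/1 + 1/1*5/8, 0/1 + 1/1*7/8) = [5/8, 7/8)
  'd': [0/1 + 1/1*7/8, 0/1 + 1/1*1/1) = [7/8, 1/1)
  emit 'e', narrow to [1/2, 5/8)
Step 2: interval [1/2, 5/8), width = 5/8 - 1/2 = 1/8
  'f': [1/2 + 1/8*0/1, 1/2 + 1/8*1/2) = [1/2, 9/16)
  'e': [1/2 + 1/8*1/2, 1/2 + 1/8*5/8) = [9/16, 37/64)
  'a': [1/2 + 1/8*5/8, 1/2 + 1/8*7/8) = [37/64, 39/64) <- contains code 2447/4096
  'd': [1/2 + 1/8*7/8, 1/2 + 1/8*1/1) = [39/64, 5/8)
  emit 'a', narrow to [37/64, 39/64)

Answer: 37/64 39/64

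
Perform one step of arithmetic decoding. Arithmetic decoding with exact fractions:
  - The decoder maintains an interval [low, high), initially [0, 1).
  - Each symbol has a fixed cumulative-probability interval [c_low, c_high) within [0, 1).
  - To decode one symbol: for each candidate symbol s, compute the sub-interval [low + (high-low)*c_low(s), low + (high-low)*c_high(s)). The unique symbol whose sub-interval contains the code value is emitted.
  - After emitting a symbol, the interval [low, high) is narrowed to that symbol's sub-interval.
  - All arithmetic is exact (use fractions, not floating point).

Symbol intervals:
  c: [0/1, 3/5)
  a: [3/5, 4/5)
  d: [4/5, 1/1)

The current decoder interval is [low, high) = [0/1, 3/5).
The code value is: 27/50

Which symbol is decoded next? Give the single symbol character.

Interval width = high − low = 3/5 − 0/1 = 3/5
Scaled code = (code − low) / width = (27/50 − 0/1) / 3/5 = 9/10
  c: [0/1, 3/5) 
  a: [3/5, 4/5) 
  d: [4/5, 1/1) ← scaled code falls here ✓

Answer: d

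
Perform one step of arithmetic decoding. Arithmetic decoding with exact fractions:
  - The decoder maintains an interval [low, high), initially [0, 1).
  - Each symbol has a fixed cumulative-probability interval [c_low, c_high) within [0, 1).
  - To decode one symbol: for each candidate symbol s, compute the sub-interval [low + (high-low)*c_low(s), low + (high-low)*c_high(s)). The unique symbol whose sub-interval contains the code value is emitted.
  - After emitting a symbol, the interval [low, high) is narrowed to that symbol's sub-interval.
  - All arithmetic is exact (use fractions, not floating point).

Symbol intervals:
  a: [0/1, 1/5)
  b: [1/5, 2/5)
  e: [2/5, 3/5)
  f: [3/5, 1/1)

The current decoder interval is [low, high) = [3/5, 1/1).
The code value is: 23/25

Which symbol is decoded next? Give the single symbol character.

Interval width = high − low = 1/1 − 3/5 = 2/5
Scaled code = (code − low) / width = (23/25 − 3/5) / 2/5 = 4/5
  a: [0/1, 1/5) 
  b: [1/5, 2/5) 
  e: [2/5, 3/5) 
  f: [3/5, 1/1) ← scaled code falls here ✓

Answer: f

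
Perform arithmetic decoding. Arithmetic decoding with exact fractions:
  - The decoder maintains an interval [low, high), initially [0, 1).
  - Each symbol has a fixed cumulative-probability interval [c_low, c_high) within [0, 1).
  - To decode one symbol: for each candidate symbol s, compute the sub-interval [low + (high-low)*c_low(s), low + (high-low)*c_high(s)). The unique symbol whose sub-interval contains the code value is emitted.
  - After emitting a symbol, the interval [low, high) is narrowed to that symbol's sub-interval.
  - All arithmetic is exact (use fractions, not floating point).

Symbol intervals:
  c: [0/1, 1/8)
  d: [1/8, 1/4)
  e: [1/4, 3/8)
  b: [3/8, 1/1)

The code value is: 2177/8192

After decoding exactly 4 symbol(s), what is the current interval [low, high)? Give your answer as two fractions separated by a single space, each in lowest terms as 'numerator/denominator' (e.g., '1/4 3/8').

Step 1: interval [0/1, 1/1), width = 1/1 - 0/1 = 1/1
  'c': [0/1 + 1/1*0/1, 0/1 + 1/1*1/8) = [0/1, 1/8)
  'd': [0/1 + 1/1*1/8, 0/1 + 1/1*1/4) = [1/8, 1/4)
  'e': [0/1 + 1/1*1/4, 0/1 + 1/1*3/8) = [1/4, 3/8) <- contains code 2177/8192
  'b': [0/1 + 1/1*3/8, 0/1 + 1/1*1/1) = [3/8, 1/1)
  emit 'e', narrow to [1/4, 3/8)
Step 2: interval [1/4, 3/8), width = 3/8 - 1/4 = 1/8
  'c': [1/4 + 1/8*0/1, 1/4 + 1/8*1/8) = [1/4, 17/64)
  'd': [1/4 + 1/8*1/8, 1/4 + 1/8*1/4) = [17/64, 9/32) <- contains code 2177/8192
  'e': [1/4 + 1/8*1/4, 1/4 + 1/8*3/8) = [9/32, 19/64)
  'b': [1/4 + 1/8*3/8, 1/4 + 1/8*1/1) = [19/64, 3/8)
  emit 'd', narrow to [17/64, 9/32)
Step 3: interval [17/64, 9/32), width = 9/32 - 17/64 = 1/64
  'c': [17/64 + 1/64*0/1, 17/64 + 1/64*1/8) = [17/64, 137/512) <- contains code 2177/8192
  'd': [17/64 + 1/64*1/8, 17/64 + 1/64*1/4) = [137/512, 69/256)
  'e': [17/64 + 1/64*1/4, 17/64 + 1/64*3/8) = [69/256, 139/512)
  'b': [17/64 + 1/64*3/8, 17/64 + 1/64*1/1) = [139/512, 9/32)
  emit 'c', narrow to [17/64, 137/512)
Step 4: interval [17/64, 137/512), width = 137/512 - 17/64 = 1/512
  'c': [17/64 + 1/512*0/1, 17/64 + 1/512*1/8) = [17/64, 1089/4096) <- contains code 2177/8192
  'd': [17/64 + 1/512*1/8, 17/64 + 1/512*1/4) = [1089/4096, 545/2048)
  'e': [17/64 + 1/512*1/4, 17/64 + 1/512*3/8) = [545/2048, 1091/4096)
  'b': [17/64 + 1/512*3/8, 17/64 + 1/512*1/1) = [1091/4096, 137/512)
  emit 'c', narrow to [17/64, 1089/4096)

Answer: 17/64 1089/4096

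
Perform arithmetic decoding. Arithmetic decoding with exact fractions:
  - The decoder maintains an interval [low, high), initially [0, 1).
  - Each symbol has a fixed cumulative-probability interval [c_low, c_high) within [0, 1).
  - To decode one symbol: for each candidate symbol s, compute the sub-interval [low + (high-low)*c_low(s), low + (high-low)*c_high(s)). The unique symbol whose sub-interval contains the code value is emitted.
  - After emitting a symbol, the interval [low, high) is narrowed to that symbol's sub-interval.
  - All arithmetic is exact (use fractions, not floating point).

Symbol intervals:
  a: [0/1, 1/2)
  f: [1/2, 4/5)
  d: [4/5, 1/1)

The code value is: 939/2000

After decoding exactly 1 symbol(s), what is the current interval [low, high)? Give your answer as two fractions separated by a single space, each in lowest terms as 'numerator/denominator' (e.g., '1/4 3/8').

Answer: 0/1 1/2

Derivation:
Step 1: interval [0/1, 1/1), width = 1/1 - 0/1 = 1/1
  'a': [0/1 + 1/1*0/1, 0/1 + 1/1*1/2) = [0/1, 1/2) <- contains code 939/2000
  'f': [0/1 + 1/1*1/2, 0/1 + 1/1*4/5) = [1/2, 4/5)
  'd': [0/1 + 1/1*4/5, 0/1 + 1/1*1/1) = [4/5, 1/1)
  emit 'a', narrow to [0/1, 1/2)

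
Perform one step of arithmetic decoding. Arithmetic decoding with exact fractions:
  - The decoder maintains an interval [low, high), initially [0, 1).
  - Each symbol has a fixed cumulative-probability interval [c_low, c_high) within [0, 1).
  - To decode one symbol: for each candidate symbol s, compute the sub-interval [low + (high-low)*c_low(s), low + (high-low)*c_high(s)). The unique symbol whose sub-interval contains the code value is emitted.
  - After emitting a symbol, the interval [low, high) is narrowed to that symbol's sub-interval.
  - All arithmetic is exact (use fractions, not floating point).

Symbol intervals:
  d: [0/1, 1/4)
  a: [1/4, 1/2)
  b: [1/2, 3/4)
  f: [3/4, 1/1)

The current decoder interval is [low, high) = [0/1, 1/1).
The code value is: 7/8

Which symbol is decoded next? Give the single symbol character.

Answer: f

Derivation:
Interval width = high − low = 1/1 − 0/1 = 1/1
Scaled code = (code − low) / width = (7/8 − 0/1) / 1/1 = 7/8
  d: [0/1, 1/4) 
  a: [1/4, 1/2) 
  b: [1/2, 3/4) 
  f: [3/4, 1/1) ← scaled code falls here ✓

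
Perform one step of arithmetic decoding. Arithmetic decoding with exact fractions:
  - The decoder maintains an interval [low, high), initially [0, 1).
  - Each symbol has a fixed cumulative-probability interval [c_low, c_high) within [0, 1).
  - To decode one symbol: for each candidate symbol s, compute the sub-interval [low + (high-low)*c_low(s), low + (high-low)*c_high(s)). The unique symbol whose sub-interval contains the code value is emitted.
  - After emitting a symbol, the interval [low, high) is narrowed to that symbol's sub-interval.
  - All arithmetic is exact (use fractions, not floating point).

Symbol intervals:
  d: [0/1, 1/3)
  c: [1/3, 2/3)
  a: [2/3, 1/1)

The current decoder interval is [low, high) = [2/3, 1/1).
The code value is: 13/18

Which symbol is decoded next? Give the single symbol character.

Answer: d

Derivation:
Interval width = high − low = 1/1 − 2/3 = 1/3
Scaled code = (code − low) / width = (13/18 − 2/3) / 1/3 = 1/6
  d: [0/1, 1/3) ← scaled code falls here ✓
  c: [1/3, 2/3) 
  a: [2/3, 1/1) 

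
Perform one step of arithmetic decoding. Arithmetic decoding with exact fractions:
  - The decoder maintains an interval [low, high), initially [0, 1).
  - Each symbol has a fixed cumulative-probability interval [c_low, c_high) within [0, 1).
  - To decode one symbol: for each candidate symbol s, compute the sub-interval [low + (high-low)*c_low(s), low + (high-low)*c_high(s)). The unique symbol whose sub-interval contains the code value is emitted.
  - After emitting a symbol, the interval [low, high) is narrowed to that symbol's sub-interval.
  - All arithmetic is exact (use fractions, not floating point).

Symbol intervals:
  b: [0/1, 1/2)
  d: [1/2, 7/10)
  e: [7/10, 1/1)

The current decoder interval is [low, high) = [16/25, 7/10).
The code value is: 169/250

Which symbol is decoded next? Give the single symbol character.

Interval width = high − low = 7/10 − 16/25 = 3/50
Scaled code = (code − low) / width = (169/250 − 16/25) / 3/50 = 3/5
  b: [0/1, 1/2) 
  d: [1/2, 7/10) ← scaled code falls here ✓
  e: [7/10, 1/1) 

Answer: d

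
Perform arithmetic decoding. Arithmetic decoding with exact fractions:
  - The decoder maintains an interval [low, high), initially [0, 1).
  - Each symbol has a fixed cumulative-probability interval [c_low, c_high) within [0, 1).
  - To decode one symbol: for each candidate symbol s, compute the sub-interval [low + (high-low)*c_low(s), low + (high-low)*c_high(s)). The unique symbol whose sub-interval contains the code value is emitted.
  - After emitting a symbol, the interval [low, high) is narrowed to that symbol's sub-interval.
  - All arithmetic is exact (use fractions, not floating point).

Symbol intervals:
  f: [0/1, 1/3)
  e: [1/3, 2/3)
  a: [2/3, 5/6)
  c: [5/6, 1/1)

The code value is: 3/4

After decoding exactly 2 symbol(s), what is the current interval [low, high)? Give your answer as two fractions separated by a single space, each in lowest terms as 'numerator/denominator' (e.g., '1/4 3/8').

Step 1: interval [0/1, 1/1), width = 1/1 - 0/1 = 1/1
  'f': [0/1 + 1/1*0/1, 0/1 + 1/1*1/3) = [0/1, 1/3)
  'e': [0/1 + 1/1*1/3, 0/1 + 1/1*2/3) = [1/3, 2/3)
  'a': [0/1 + 1/1*2/3, 0/1 + 1/1*5/6) = [2/3, 5/6) <- contains code 3/4
  'c': [0/1 + 1/1*5/6, 0/1 + 1/1*1/1) = [5/6, 1/1)
  emit 'a', narrow to [2/3, 5/6)
Step 2: interval [2/3, 5/6), width = 5/6 - 2/3 = 1/6
  'f': [2/3 + 1/6*0/1, 2/3 + 1/6*1/3) = [2/3, 13/18)
  'e': [2/3 + 1/6*1/3, 2/3 + 1/6*2/3) = [13/18, 7/9) <- contains code 3/4
  'a': [2/3 + 1/6*2/3, 2/3 + 1/6*5/6) = [7/9, 29/36)
  'c': [2/3 + 1/6*5/6, 2/3 + 1/6*1/1) = [29/36, 5/6)
  emit 'e', narrow to [13/18, 7/9)

Answer: 13/18 7/9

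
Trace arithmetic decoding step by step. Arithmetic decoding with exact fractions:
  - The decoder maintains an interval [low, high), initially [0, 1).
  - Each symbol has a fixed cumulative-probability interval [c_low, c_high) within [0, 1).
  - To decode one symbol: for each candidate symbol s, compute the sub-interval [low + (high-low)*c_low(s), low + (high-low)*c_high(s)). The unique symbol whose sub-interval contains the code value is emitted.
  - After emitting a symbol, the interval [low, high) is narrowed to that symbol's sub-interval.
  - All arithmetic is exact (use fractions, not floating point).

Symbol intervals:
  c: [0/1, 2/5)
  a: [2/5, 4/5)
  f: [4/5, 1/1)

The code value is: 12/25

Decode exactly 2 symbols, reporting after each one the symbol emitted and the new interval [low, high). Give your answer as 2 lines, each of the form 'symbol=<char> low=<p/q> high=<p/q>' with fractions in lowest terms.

Step 1: interval [0/1, 1/1), width = 1/1 - 0/1 = 1/1
  'c': [0/1 + 1/1*0/1, 0/1 + 1/1*2/5) = [0/1, 2/5)
  'a': [0/1 + 1/1*2/5, 0/1 + 1/1*4/5) = [2/5, 4/5) <- contains code 12/25
  'f': [0/1 + 1/1*4/5, 0/1 + 1/1*1/1) = [4/5, 1/1)
  emit 'a', narrow to [2/5, 4/5)
Step 2: interval [2/5, 4/5), width = 4/5 - 2/5 = 2/5
  'c': [2/5 + 2/5*0/1, 2/5 + 2/5*2/5) = [2/5, 14/25) <- contains code 12/25
  'a': [2/5 + 2/5*2/5, 2/5 + 2/5*4/5) = [14/25, 18/25)
  'f': [2/5 + 2/5*4/5, 2/5 + 2/5*1/1) = [18/25, 4/5)
  emit 'c', narrow to [2/5, 14/25)

Answer: symbol=a low=2/5 high=4/5
symbol=c low=2/5 high=14/25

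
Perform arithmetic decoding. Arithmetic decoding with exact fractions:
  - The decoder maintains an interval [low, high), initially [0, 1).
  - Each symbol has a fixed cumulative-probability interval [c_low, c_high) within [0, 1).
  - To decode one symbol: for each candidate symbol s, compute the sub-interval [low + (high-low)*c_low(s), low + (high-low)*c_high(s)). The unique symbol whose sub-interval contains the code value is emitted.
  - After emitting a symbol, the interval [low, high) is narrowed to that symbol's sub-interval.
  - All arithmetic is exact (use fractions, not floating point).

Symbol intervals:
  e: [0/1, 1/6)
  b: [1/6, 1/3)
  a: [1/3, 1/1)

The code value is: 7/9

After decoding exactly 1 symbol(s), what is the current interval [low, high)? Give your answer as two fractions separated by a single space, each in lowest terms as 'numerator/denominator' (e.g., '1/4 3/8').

Step 1: interval [0/1, 1/1), width = 1/1 - 0/1 = 1/1
  'e': [0/1 + 1/1*0/1, 0/1 + 1/1*1/6) = [0/1, 1/6)
  'b': [0/1 + 1/1*1/6, 0/1 + 1/1*1/3) = [1/6, 1/3)
  'a': [0/1 + 1/1*1/3, 0/1 + 1/1*1/1) = [1/3, 1/1) <- contains code 7/9
  emit 'a', narrow to [1/3, 1/1)

Answer: 1/3 1/1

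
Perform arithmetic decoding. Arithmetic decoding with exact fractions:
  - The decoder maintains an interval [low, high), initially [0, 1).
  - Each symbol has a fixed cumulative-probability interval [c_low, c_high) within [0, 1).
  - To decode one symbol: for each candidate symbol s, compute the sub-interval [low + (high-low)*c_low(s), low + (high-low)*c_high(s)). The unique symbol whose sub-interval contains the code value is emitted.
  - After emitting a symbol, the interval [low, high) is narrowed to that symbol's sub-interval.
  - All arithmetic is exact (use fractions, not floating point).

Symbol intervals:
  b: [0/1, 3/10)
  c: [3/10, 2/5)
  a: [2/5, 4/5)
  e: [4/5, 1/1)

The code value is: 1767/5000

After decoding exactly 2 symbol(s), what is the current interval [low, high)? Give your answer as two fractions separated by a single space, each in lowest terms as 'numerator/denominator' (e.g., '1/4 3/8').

Answer: 17/50 19/50

Derivation:
Step 1: interval [0/1, 1/1), width = 1/1 - 0/1 = 1/1
  'b': [0/1 + 1/1*0/1, 0/1 + 1/1*3/10) = [0/1, 3/10)
  'c': [0/1 + 1/1*3/10, 0/1 + 1/1*2/5) = [3/10, 2/5) <- contains code 1767/5000
  'a': [0/1 + 1/1*2/5, 0/1 + 1/1*4/5) = [2/5, 4/5)
  'e': [0/1 + 1/1*4/5, 0/1 + 1/1*1/1) = [4/5, 1/1)
  emit 'c', narrow to [3/10, 2/5)
Step 2: interval [3/10, 2/5), width = 2/5 - 3/10 = 1/10
  'b': [3/10 + 1/10*0/1, 3/10 + 1/10*3/10) = [3/10, 33/100)
  'c': [3/10 + 1/10*3/10, 3/10 + 1/10*2/5) = [33/100, 17/50)
  'a': [3/10 + 1/10*2/5, 3/10 + 1/10*4/5) = [17/50, 19/50) <- contains code 1767/5000
  'e': [3/10 + 1/10*4/5, 3/10 + 1/10*1/1) = [19/50, 2/5)
  emit 'a', narrow to [17/50, 19/50)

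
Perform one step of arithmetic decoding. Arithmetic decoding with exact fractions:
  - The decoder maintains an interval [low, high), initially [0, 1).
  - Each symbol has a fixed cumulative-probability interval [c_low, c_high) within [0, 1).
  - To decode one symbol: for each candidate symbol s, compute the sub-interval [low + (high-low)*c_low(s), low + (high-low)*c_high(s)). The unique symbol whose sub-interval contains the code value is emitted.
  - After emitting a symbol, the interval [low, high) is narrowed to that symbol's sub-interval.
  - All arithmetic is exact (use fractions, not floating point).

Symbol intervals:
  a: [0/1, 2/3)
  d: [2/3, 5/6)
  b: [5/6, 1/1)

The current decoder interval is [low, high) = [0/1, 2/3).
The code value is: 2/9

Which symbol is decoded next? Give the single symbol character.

Interval width = high − low = 2/3 − 0/1 = 2/3
Scaled code = (code − low) / width = (2/9 − 0/1) / 2/3 = 1/3
  a: [0/1, 2/3) ← scaled code falls here ✓
  d: [2/3, 5/6) 
  b: [5/6, 1/1) 

Answer: a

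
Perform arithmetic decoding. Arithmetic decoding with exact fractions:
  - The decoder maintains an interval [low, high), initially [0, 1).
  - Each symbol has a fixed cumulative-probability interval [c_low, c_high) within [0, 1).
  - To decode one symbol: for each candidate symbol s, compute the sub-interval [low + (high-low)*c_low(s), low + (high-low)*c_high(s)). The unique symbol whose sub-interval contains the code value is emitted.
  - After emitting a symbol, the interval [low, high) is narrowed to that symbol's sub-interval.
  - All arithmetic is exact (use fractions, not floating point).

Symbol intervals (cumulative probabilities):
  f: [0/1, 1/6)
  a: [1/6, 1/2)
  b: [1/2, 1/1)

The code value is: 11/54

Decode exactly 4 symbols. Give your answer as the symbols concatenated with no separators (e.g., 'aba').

Answer: afba

Derivation:
Step 1: interval [0/1, 1/1), width = 1/1 - 0/1 = 1/1
  'f': [0/1 + 1/1*0/1, 0/1 + 1/1*1/6) = [0/1, 1/6)
  'a': [0/1 + 1/1*1/6, 0/1 + 1/1*1/2) = [1/6, 1/2) <- contains code 11/54
  'b': [0/1 + 1/1*1/2, 0/1 + 1/1*1/1) = [1/2, 1/1)
  emit 'a', narrow to [1/6, 1/2)
Step 2: interval [1/6, 1/2), width = 1/2 - 1/6 = 1/3
  'f': [1/6 + 1/3*0/1, 1/6 + 1/3*1/6) = [1/6, 2/9) <- contains code 11/54
  'a': [1/6 + 1/3*1/6, 1/6 + 1/3*1/2) = [2/9, 1/3)
  'b': [1/6 + 1/3*1/2, 1/6 + 1/3*1/1) = [1/3, 1/2)
  emit 'f', narrow to [1/6, 2/9)
Step 3: interval [1/6, 2/9), width = 2/9 - 1/6 = 1/18
  'f': [1/6 + 1/18*0/1, 1/6 + 1/18*1/6) = [1/6, 19/108)
  'a': [1/6 + 1/18*1/6, 1/6 + 1/18*1/2) = [19/108, 7/36)
  'b': [1/6 + 1/18*1/2, 1/6 + 1/18*1/1) = [7/36, 2/9) <- contains code 11/54
  emit 'b', narrow to [7/36, 2/9)
Step 4: interval [7/36, 2/9), width = 2/9 - 7/36 = 1/36
  'f': [7/36 + 1/36*0/1, 7/36 + 1/36*1/6) = [7/36, 43/216)
  'a': [7/36 + 1/36*1/6, 7/36 + 1/36*1/2) = [43/216, 5/24) <- contains code 11/54
  'b': [7/36 + 1/36*1/2, 7/36 + 1/36*1/1) = [5/24, 2/9)
  emit 'a', narrow to [43/216, 5/24)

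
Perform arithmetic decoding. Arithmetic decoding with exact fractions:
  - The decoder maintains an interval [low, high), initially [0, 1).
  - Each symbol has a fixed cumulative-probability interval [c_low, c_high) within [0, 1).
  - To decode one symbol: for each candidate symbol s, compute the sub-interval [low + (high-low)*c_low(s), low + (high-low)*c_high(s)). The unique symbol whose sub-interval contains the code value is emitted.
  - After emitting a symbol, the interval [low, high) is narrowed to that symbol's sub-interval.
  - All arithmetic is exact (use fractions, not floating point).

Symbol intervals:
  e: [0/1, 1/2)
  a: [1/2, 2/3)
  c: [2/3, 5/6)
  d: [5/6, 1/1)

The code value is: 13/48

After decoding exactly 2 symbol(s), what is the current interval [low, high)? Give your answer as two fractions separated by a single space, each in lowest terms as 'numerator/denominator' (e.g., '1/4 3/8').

Answer: 1/4 1/3

Derivation:
Step 1: interval [0/1, 1/1), width = 1/1 - 0/1 = 1/1
  'e': [0/1 + 1/1*0/1, 0/1 + 1/1*1/2) = [0/1, 1/2) <- contains code 13/48
  'a': [0/1 + 1/1*1/2, 0/1 + 1/1*2/3) = [1/2, 2/3)
  'c': [0/1 + 1/1*2/3, 0/1 + 1/1*5/6) = [2/3, 5/6)
  'd': [0/1 + 1/1*5/6, 0/1 + 1/1*1/1) = [5/6, 1/1)
  emit 'e', narrow to [0/1, 1/2)
Step 2: interval [0/1, 1/2), width = 1/2 - 0/1 = 1/2
  'e': [0/1 + 1/2*0/1, 0/1 + 1/2*1/2) = [0/1, 1/4)
  'a': [0/1 + 1/2*1/2, 0/1 + 1/2*2/3) = [1/4, 1/3) <- contains code 13/48
  'c': [0/1 + 1/2*2/3, 0/1 + 1/2*5/6) = [1/3, 5/12)
  'd': [0/1 + 1/2*5/6, 0/1 + 1/2*1/1) = [5/12, 1/2)
  emit 'a', narrow to [1/4, 1/3)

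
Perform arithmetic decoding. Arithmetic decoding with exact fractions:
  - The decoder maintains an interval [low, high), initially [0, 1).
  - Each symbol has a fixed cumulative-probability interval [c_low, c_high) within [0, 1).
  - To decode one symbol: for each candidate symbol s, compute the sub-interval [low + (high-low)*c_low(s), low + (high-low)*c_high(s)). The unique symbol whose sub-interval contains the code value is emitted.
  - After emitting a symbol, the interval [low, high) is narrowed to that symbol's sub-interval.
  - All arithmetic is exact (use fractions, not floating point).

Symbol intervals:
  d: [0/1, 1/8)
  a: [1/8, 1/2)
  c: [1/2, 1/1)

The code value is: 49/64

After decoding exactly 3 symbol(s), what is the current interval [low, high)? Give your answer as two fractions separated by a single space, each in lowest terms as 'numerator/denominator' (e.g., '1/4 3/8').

Step 1: interval [0/1, 1/1), width = 1/1 - 0/1 = 1/1
  'd': [0/1 + 1/1*0/1, 0/1 + 1/1*1/8) = [0/1, 1/8)
  'a': [0/1 + 1/1*1/8, 0/1 + 1/1*1/2) = [1/8, 1/2)
  'c': [0/1 + 1/1*1/2, 0/1 + 1/1*1/1) = [1/2, 1/1) <- contains code 49/64
  emit 'c', narrow to [1/2, 1/1)
Step 2: interval [1/2, 1/1), width = 1/1 - 1/2 = 1/2
  'd': [1/2 + 1/2*0/1, 1/2 + 1/2*1/8) = [1/2, 9/16)
  'a': [1/2 + 1/2*1/8, 1/2 + 1/2*1/2) = [9/16, 3/4)
  'c': [1/2 + 1/2*1/2, 1/2 + 1/2*1/1) = [3/4, 1/1) <- contains code 49/64
  emit 'c', narrow to [3/4, 1/1)
Step 3: interval [3/4, 1/1), width = 1/1 - 3/4 = 1/4
  'd': [3/4 + 1/4*0/1, 3/4 + 1/4*1/8) = [3/4, 25/32) <- contains code 49/64
  'a': [3/4 + 1/4*1/8, 3/4 + 1/4*1/2) = [25/32, 7/8)
  'c': [3/4 + 1/4*1/2, 3/4 + 1/4*1/1) = [7/8, 1/1)
  emit 'd', narrow to [3/4, 25/32)

Answer: 3/4 25/32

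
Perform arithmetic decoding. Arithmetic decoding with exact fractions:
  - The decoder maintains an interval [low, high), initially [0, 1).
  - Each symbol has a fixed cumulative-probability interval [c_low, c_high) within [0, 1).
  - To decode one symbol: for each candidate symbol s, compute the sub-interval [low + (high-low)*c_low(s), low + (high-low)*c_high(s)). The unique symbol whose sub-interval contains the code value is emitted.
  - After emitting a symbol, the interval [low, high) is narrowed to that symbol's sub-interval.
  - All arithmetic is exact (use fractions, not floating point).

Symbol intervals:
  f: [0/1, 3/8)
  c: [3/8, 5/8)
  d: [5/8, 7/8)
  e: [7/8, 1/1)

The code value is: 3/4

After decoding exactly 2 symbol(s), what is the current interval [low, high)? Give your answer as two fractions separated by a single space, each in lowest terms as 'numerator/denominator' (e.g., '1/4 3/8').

Step 1: interval [0/1, 1/1), width = 1/1 - 0/1 = 1/1
  'f': [0/1 + 1/1*0/1, 0/1 + 1/1*3/8) = [0/1, 3/8)
  'c': [0/1 + 1/1*3/8, 0/1 + 1/1*5/8) = [3/8, 5/8)
  'd': [0/1 + 1/1*5/8, 0/1 + 1/1*7/8) = [5/8, 7/8) <- contains code 3/4
  'e': [0/1 + 1/1*7/8, 0/1 + 1/1*1/1) = [7/8, 1/1)
  emit 'd', narrow to [5/8, 7/8)
Step 2: interval [5/8, 7/8), width = 7/8 - 5/8 = 1/4
  'f': [5/8 + 1/4*0/1, 5/8 + 1/4*3/8) = [5/8, 23/32)
  'c': [5/8 + 1/4*3/8, 5/8 + 1/4*5/8) = [23/32, 25/32) <- contains code 3/4
  'd': [5/8 + 1/4*5/8, 5/8 + 1/4*7/8) = [25/32, 27/32)
  'e': [5/8 + 1/4*7/8, 5/8 + 1/4*1/1) = [27/32, 7/8)
  emit 'c', narrow to [23/32, 25/32)

Answer: 23/32 25/32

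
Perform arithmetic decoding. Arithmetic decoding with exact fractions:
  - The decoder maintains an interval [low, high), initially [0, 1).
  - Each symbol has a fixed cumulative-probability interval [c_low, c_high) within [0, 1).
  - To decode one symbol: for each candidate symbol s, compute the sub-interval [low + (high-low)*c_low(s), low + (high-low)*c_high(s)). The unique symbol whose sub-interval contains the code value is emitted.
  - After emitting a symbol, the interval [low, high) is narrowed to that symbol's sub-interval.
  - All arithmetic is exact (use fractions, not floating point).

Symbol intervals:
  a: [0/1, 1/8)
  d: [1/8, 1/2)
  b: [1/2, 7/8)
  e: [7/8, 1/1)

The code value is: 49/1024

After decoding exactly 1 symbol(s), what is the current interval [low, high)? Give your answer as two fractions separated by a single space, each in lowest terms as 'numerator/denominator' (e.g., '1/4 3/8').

Answer: 0/1 1/8

Derivation:
Step 1: interval [0/1, 1/1), width = 1/1 - 0/1 = 1/1
  'a': [0/1 + 1/1*0/1, 0/1 + 1/1*1/8) = [0/1, 1/8) <- contains code 49/1024
  'd': [0/1 + 1/1*1/8, 0/1 + 1/1*1/2) = [1/8, 1/2)
  'b': [0/1 + 1/1*1/2, 0/1 + 1/1*7/8) = [1/2, 7/8)
  'e': [0/1 + 1/1*7/8, 0/1 + 1/1*1/1) = [7/8, 1/1)
  emit 'a', narrow to [0/1, 1/8)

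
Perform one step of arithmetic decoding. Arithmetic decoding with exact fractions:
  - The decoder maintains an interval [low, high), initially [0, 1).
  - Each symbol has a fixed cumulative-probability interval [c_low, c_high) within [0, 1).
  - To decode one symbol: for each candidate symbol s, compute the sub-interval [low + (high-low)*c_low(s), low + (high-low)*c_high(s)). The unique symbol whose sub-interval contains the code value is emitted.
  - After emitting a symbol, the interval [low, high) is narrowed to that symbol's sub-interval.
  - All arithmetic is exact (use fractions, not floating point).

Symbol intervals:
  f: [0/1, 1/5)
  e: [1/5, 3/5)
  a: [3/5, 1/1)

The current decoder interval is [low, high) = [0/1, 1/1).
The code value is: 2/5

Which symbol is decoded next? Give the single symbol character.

Answer: e

Derivation:
Interval width = high − low = 1/1 − 0/1 = 1/1
Scaled code = (code − low) / width = (2/5 − 0/1) / 1/1 = 2/5
  f: [0/1, 1/5) 
  e: [1/5, 3/5) ← scaled code falls here ✓
  a: [3/5, 1/1) 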